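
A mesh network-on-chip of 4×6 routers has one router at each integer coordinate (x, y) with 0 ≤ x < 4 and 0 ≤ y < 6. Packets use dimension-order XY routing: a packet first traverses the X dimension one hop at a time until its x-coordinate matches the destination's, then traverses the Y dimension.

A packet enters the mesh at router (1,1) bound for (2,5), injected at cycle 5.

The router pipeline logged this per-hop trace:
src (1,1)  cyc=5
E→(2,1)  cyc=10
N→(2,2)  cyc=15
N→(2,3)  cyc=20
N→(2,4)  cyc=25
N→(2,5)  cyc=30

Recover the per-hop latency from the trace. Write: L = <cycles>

From hop 0 (5) to hop 1 (10): +5 cycles.
Per-hop latency L = Δcyc = 5.

L = 5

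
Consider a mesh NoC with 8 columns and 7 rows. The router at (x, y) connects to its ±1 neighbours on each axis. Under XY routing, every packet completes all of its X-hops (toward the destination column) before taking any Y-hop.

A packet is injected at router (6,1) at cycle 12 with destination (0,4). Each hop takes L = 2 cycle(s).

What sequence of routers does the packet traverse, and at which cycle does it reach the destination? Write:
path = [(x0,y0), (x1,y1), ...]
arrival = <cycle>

hop 0: (6,1) @ cyc 12
hop 1: (5,1) @ cyc 14  [W]
hop 2: (4,1) @ cyc 16  [W]
hop 3: (3,1) @ cyc 18  [W]
hop 4: (2,1) @ cyc 20  [W]
hop 5: (1,1) @ cyc 22  [W]
hop 6: (0,1) @ cyc 24  [W]
hop 7: (0,2) @ cyc 26  [N]
hop 8: (0,3) @ cyc 28  [N]
hop 9: (0,4) @ cyc 30  [N]

path = [(6,1), (5,1), (4,1), (3,1), (2,1), (1,1), (0,1), (0,2), (0,3), (0,4)]
arrival = 30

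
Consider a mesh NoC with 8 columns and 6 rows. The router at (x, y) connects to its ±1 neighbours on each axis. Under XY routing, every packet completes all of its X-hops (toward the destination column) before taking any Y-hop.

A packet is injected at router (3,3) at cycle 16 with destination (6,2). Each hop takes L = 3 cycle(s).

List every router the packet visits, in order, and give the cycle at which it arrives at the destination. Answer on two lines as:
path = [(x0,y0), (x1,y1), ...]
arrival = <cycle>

path = [(3,3), (4,3), (5,3), (6,3), (6,2)]
arrival = 28

hop 0: (3,3) @ cyc 16
hop 1: (4,3) @ cyc 19  [E]
hop 2: (5,3) @ cyc 22  [E]
hop 3: (6,3) @ cyc 25  [E]
hop 4: (6,2) @ cyc 28  [S]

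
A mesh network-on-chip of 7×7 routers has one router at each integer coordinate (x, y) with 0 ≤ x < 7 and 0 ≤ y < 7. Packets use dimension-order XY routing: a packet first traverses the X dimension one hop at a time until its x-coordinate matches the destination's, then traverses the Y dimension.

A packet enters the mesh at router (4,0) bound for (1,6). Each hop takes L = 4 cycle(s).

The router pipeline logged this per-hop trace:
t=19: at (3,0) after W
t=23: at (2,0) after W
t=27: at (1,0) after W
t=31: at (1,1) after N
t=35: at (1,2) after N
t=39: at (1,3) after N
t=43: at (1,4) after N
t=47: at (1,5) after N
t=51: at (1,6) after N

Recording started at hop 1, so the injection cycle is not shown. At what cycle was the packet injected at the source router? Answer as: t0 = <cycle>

t0 = 15

The first recorded entry is hop 1 at cycle 19.
Therefore t0 = 19 − L = 15.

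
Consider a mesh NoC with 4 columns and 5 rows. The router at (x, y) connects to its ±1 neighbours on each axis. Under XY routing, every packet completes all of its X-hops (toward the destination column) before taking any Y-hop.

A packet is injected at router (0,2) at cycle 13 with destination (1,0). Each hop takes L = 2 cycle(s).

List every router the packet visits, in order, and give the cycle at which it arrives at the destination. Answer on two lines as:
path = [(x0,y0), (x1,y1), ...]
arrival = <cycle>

hop 0: (0,2) @ cyc 13
hop 1: (1,2) @ cyc 15  [E]
hop 2: (1,1) @ cyc 17  [S]
hop 3: (1,0) @ cyc 19  [S]

path = [(0,2), (1,2), (1,1), (1,0)]
arrival = 19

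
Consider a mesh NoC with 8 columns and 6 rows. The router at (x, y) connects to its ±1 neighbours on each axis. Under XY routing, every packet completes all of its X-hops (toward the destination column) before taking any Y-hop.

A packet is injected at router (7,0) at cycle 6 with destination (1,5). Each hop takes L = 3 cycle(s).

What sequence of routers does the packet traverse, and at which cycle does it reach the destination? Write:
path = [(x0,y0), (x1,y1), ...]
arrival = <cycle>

path = [(7,0), (6,0), (5,0), (4,0), (3,0), (2,0), (1,0), (1,1), (1,2), (1,3), (1,4), (1,5)]
arrival = 39

#0 — 7,0 | c6
#1 — 6,0 | c9 | W
#2 — 5,0 | c12 | W
#3 — 4,0 | c15 | W
#4 — 3,0 | c18 | W
#5 — 2,0 | c21 | W
#6 — 1,0 | c24 | W
#7 — 1,1 | c27 | N
#8 — 1,2 | c30 | N
#9 — 1,3 | c33 | N
#10 — 1,4 | c36 | N
#11 — 1,5 | c39 | N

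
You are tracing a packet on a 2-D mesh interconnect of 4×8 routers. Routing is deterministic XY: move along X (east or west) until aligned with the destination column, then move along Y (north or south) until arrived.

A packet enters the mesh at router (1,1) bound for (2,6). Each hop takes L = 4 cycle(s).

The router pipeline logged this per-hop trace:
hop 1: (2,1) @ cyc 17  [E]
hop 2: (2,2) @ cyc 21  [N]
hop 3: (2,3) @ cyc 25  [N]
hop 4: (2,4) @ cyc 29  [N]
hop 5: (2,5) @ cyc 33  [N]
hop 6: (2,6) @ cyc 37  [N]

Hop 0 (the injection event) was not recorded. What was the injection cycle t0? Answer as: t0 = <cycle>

The first recorded entry is hop 1 at cycle 17.
Therefore t0 = 17 − L = 13.

t0 = 13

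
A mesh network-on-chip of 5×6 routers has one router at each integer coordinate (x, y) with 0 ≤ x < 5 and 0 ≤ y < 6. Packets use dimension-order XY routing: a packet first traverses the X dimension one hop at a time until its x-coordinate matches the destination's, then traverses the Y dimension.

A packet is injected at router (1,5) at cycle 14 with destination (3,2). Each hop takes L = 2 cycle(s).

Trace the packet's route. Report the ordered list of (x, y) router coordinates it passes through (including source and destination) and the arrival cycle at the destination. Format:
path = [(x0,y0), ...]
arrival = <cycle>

t=14: at (1,5)
t=16: at (2,5) after E
t=18: at (3,5) after E
t=20: at (3,4) after S
t=22: at (3,3) after S
t=24: at (3,2) after S

path = [(1,5), (2,5), (3,5), (3,4), (3,3), (3,2)]
arrival = 24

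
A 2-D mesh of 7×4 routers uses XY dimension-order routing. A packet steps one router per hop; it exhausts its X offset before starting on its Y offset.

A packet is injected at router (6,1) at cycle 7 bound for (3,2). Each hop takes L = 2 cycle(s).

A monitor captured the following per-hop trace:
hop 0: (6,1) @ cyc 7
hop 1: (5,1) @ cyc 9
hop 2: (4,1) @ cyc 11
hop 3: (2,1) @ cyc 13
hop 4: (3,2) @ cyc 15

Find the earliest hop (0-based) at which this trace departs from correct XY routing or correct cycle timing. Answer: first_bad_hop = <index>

hop 1: step (-1,+0), +2 cyc — ok
hop 2: step (-1,+0), +2 cyc — ok
hop 3: step (-2,+0), +2 cyc — BAD: non-unit step

first_bad_hop = 3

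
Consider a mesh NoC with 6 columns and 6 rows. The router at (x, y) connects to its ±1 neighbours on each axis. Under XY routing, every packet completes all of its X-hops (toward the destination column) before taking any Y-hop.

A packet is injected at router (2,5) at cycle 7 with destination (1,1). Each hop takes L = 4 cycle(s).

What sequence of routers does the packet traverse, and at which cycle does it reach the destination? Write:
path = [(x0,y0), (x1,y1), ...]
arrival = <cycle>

src (2,5)  cyc=7
W→(1,5)  cyc=11
S→(1,4)  cyc=15
S→(1,3)  cyc=19
S→(1,2)  cyc=23
S→(1,1)  cyc=27

path = [(2,5), (1,5), (1,4), (1,3), (1,2), (1,1)]
arrival = 27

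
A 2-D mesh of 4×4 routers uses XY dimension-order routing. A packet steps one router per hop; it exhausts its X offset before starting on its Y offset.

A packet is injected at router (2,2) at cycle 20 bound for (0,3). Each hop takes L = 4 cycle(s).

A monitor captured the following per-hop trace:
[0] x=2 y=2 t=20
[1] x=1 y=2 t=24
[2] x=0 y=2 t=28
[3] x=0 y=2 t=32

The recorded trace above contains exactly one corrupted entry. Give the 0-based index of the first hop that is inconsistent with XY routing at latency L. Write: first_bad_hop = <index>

first_bad_hop = 3

[1] (-1,+0) / 4c ⇒ ok
[2] (-1,+0) / 4c ⇒ ok
[3] (+0,+0) / 4c ⇒ BAD: non-unit step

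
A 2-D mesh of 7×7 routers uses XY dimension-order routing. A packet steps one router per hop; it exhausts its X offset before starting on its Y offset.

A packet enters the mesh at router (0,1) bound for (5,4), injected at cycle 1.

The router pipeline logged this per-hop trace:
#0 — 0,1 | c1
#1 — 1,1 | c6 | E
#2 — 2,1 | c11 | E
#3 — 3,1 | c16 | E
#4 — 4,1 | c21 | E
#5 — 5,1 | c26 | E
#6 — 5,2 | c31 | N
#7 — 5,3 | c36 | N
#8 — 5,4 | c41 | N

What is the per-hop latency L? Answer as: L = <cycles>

L = 5

Δcyc across hop 0→1: 6 − 1 = 5.
One hop costs L cycles, so L = 5.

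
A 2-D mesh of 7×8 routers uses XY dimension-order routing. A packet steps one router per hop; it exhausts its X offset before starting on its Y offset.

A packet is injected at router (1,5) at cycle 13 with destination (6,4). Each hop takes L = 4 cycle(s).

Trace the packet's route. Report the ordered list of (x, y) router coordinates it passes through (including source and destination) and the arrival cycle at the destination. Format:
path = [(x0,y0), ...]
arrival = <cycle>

[0] x=1 y=5 t=13
[1] x=2 y=5 t=17 →E
[2] x=3 y=5 t=21 →E
[3] x=4 y=5 t=25 →E
[4] x=5 y=5 t=29 →E
[5] x=6 y=5 t=33 →E
[6] x=6 y=4 t=37 →S

path = [(1,5), (2,5), (3,5), (4,5), (5,5), (6,5), (6,4)]
arrival = 37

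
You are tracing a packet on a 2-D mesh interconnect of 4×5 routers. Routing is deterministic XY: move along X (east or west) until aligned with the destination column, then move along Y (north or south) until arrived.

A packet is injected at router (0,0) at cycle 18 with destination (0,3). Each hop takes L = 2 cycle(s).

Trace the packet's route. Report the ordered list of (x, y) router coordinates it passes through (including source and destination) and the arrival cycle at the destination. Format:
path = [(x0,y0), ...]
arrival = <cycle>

path = [(0,0), (0,1), (0,2), (0,3)]
arrival = 24

hop 0: (0,0) @ cyc 18
hop 1: (0,1) @ cyc 20  [N]
hop 2: (0,2) @ cyc 22  [N]
hop 3: (0,3) @ cyc 24  [N]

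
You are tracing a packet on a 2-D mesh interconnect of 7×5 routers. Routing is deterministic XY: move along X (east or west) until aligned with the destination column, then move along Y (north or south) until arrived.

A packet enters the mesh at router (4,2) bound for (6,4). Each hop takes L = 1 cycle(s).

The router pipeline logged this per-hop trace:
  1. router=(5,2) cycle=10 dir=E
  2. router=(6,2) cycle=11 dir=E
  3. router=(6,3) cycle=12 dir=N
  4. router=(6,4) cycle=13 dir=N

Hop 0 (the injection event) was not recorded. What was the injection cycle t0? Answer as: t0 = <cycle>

At hop 1 the cycle is 10; in general cyc_k = t0 + kL.
Subtract one hop: t0 = 10 − 1 = 9.

t0 = 9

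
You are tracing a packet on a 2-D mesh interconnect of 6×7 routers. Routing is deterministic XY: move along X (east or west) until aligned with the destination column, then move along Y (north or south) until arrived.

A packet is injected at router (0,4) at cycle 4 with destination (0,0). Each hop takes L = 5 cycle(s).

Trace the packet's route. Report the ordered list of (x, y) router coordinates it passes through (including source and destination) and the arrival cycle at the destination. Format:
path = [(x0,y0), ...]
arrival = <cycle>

[0] x=0 y=4 t=4
[1] x=0 y=3 t=9 →S
[2] x=0 y=2 t=14 →S
[3] x=0 y=1 t=19 →S
[4] x=0 y=0 t=24 →S

path = [(0,4), (0,3), (0,2), (0,1), (0,0)]
arrival = 24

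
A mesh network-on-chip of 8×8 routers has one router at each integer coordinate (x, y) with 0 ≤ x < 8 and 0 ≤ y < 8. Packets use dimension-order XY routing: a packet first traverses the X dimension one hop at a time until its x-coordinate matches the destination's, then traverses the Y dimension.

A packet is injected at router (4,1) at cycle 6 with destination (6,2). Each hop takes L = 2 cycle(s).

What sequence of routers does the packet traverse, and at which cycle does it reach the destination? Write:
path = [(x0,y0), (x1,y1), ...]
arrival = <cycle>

path = [(4,1), (5,1), (6,1), (6,2)]
arrival = 12

t=6: at (4,1)
t=8: at (5,1) after E
t=10: at (6,1) after E
t=12: at (6,2) after N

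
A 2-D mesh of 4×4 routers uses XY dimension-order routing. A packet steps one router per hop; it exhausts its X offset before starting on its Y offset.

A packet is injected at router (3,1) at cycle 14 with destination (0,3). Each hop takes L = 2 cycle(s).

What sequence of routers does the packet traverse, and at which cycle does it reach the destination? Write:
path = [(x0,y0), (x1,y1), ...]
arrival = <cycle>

src (3,1)  cyc=14
W→(2,1)  cyc=16
W→(1,1)  cyc=18
W→(0,1)  cyc=20
N→(0,2)  cyc=22
N→(0,3)  cyc=24

path = [(3,1), (2,1), (1,1), (0,1), (0,2), (0,3)]
arrival = 24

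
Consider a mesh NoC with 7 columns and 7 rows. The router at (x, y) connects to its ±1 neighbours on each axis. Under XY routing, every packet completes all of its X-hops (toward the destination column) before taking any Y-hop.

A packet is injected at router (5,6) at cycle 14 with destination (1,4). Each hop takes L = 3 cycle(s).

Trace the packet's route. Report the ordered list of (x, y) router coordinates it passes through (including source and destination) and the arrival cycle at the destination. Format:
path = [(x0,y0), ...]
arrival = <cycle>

hop 0: (5,6) @ cyc 14
hop 1: (4,6) @ cyc 17  [W]
hop 2: (3,6) @ cyc 20  [W]
hop 3: (2,6) @ cyc 23  [W]
hop 4: (1,6) @ cyc 26  [W]
hop 5: (1,5) @ cyc 29  [S]
hop 6: (1,4) @ cyc 32  [S]

path = [(5,6), (4,6), (3,6), (2,6), (1,6), (1,5), (1,4)]
arrival = 32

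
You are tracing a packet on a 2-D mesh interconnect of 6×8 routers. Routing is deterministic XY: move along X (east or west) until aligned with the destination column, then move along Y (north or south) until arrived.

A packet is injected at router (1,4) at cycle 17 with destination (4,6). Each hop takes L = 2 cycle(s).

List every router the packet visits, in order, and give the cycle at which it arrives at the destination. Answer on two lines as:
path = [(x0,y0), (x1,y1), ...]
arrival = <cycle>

path = [(1,4), (2,4), (3,4), (4,4), (4,5), (4,6)]
arrival = 27

  0. router=(1,4) cycle=17 (inject)
  1. router=(2,4) cycle=19 dir=E
  2. router=(3,4) cycle=21 dir=E
  3. router=(4,4) cycle=23 dir=E
  4. router=(4,5) cycle=25 dir=N
  5. router=(4,6) cycle=27 dir=N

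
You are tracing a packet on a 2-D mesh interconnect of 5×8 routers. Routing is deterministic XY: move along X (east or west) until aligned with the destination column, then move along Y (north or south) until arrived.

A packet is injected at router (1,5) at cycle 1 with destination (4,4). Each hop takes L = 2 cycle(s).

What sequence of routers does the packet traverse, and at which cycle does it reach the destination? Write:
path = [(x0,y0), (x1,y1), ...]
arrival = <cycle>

#0 — 1,5 | c1
#1 — 2,5 | c3 | E
#2 — 3,5 | c5 | E
#3 — 4,5 | c7 | E
#4 — 4,4 | c9 | S

path = [(1,5), (2,5), (3,5), (4,5), (4,4)]
arrival = 9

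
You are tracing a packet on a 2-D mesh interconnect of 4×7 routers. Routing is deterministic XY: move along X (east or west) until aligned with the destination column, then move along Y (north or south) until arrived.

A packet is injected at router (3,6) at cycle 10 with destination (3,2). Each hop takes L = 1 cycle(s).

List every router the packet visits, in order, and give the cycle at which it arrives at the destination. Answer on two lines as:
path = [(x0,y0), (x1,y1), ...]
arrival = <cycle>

#0 — 3,6 | c10
#1 — 3,5 | c11 | S
#2 — 3,4 | c12 | S
#3 — 3,3 | c13 | S
#4 — 3,2 | c14 | S

path = [(3,6), (3,5), (3,4), (3,3), (3,2)]
arrival = 14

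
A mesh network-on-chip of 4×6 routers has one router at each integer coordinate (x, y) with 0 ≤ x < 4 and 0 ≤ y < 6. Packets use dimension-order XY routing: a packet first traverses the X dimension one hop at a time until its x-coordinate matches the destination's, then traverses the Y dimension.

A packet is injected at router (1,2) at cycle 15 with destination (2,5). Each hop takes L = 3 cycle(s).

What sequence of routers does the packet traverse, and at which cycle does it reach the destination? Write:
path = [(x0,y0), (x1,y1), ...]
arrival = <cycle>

src (1,2)  cyc=15
E→(2,2)  cyc=18
N→(2,3)  cyc=21
N→(2,4)  cyc=24
N→(2,5)  cyc=27

path = [(1,2), (2,2), (2,3), (2,4), (2,5)]
arrival = 27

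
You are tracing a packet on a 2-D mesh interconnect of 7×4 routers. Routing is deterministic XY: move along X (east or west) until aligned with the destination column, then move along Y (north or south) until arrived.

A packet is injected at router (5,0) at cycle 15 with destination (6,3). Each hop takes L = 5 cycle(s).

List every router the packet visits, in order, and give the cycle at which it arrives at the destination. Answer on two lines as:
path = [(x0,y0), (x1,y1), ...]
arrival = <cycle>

path = [(5,0), (6,0), (6,1), (6,2), (6,3)]
arrival = 35

  0. router=(5,0) cycle=15 (inject)
  1. router=(6,0) cycle=20 dir=E
  2. router=(6,1) cycle=25 dir=N
  3. router=(6,2) cycle=30 dir=N
  4. router=(6,3) cycle=35 dir=N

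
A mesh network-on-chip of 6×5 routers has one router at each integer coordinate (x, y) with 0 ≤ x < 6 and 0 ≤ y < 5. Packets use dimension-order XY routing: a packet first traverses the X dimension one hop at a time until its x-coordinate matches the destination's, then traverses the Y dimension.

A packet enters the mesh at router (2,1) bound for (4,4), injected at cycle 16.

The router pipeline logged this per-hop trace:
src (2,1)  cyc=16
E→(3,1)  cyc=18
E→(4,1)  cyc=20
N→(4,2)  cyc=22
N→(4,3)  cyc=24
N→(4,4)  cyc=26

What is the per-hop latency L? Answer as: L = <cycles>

cyc[1] − cyc[0] = 18 − 16 = 2.
That increment is L by definition: L = 2.

L = 2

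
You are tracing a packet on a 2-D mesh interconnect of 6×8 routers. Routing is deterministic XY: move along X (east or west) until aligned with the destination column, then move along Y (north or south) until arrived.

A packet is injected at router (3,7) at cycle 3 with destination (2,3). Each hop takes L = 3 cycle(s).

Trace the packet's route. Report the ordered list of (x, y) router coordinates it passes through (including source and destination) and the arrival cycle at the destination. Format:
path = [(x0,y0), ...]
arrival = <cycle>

path = [(3,7), (2,7), (2,6), (2,5), (2,4), (2,3)]
arrival = 18

[0] x=3 y=7 t=3
[1] x=2 y=7 t=6 →W
[2] x=2 y=6 t=9 →S
[3] x=2 y=5 t=12 →S
[4] x=2 y=4 t=15 →S
[5] x=2 y=3 t=18 →S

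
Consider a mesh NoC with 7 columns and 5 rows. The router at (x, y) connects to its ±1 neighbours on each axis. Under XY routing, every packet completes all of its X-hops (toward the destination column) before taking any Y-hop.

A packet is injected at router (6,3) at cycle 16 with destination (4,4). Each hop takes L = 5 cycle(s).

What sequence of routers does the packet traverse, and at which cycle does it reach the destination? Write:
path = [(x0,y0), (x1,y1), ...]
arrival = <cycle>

[0] x=6 y=3 t=16
[1] x=5 y=3 t=21 →W
[2] x=4 y=3 t=26 →W
[3] x=4 y=4 t=31 →N

path = [(6,3), (5,3), (4,3), (4,4)]
arrival = 31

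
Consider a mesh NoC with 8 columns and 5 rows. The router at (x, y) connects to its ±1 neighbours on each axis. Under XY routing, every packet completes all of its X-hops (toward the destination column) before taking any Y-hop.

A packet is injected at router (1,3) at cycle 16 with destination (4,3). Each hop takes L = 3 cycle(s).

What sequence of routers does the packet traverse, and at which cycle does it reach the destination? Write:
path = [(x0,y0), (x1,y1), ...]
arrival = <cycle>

path = [(1,3), (2,3), (3,3), (4,3)]
arrival = 25

#0 — 1,3 | c16
#1 — 2,3 | c19 | E
#2 — 3,3 | c22 | E
#3 — 4,3 | c25 | E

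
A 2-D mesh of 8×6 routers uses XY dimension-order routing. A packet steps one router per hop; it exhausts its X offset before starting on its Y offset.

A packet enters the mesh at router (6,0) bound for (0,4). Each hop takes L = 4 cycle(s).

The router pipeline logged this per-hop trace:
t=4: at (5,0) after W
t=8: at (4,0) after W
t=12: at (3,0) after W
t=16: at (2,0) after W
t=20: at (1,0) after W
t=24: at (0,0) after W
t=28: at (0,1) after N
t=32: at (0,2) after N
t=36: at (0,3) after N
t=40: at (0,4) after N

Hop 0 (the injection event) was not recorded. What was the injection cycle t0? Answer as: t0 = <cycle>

t0 = 0

At hop 1 the cycle is 4; in general cyc_k = t0 + kL.
t0 = cyc[1] − L = 4 − 4 = 0.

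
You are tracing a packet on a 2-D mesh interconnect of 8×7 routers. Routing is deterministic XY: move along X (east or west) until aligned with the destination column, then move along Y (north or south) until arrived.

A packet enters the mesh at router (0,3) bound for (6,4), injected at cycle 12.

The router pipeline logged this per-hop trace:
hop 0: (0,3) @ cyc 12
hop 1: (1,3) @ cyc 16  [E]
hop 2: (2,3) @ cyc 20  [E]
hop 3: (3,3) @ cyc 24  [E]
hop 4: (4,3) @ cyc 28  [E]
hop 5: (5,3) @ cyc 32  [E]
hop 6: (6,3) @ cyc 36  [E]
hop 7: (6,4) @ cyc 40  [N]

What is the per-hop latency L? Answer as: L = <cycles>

L = 4

From hop 0 (12) to hop 1 (16): +4 cycles.
One hop costs L cycles, so L = 4.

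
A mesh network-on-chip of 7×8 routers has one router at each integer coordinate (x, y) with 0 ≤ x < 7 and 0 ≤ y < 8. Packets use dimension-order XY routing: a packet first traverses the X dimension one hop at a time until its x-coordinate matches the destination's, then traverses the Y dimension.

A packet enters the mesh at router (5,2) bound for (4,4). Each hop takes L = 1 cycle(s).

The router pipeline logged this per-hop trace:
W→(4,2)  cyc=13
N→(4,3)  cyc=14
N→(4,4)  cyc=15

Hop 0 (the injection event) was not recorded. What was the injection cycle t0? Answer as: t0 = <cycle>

The first recorded entry is hop 1 at cycle 13.
So t0 = 13 − 1·1 = 12.

t0 = 12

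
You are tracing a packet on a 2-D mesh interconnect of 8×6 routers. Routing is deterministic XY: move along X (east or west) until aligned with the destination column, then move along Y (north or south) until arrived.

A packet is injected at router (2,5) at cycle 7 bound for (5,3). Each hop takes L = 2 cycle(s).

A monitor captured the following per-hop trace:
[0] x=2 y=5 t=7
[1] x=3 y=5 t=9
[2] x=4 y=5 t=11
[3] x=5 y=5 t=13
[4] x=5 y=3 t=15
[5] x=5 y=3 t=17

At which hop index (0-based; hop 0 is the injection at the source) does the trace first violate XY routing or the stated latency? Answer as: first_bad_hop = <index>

hop 1: step (+1,+0), +2 cyc — ok
hop 2: step (+1,+0), +2 cyc — ok
hop 3: step (+1,+0), +2 cyc — ok
hop 4: step (+0,-2), +2 cyc — BAD: non-unit step

first_bad_hop = 4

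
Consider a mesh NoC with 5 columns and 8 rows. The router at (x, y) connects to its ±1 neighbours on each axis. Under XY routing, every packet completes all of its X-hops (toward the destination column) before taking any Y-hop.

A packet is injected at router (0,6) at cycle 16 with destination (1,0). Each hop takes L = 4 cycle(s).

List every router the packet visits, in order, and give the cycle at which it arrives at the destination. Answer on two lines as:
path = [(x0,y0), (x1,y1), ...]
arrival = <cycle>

path = [(0,6), (1,6), (1,5), (1,4), (1,3), (1,2), (1,1), (1,0)]
arrival = 44

  0. router=(0,6) cycle=16 (inject)
  1. router=(1,6) cycle=20 dir=E
  2. router=(1,5) cycle=24 dir=S
  3. router=(1,4) cycle=28 dir=S
  4. router=(1,3) cycle=32 dir=S
  5. router=(1,2) cycle=36 dir=S
  6. router=(1,1) cycle=40 dir=S
  7. router=(1,0) cycle=44 dir=S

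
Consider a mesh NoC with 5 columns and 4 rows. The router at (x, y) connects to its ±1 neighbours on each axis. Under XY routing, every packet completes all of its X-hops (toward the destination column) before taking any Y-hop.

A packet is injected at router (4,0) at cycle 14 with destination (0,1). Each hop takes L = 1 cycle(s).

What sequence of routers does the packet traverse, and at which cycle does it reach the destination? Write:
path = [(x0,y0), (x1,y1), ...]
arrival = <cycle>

src (4,0)  cyc=14
W→(3,0)  cyc=15
W→(2,0)  cyc=16
W→(1,0)  cyc=17
W→(0,0)  cyc=18
N→(0,1)  cyc=19

path = [(4,0), (3,0), (2,0), (1,0), (0,0), (0,1)]
arrival = 19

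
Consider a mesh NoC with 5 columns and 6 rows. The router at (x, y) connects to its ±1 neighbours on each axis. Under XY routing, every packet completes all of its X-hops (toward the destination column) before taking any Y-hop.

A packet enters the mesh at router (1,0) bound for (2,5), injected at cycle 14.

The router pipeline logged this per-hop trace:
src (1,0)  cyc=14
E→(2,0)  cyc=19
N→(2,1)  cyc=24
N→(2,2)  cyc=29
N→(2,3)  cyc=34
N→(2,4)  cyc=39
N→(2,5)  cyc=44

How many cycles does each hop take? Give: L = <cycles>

Between hops 0 and 1 the cycle counter advances 19 − 14 = 5.
Per-hop latency L = Δcyc = 5.

L = 5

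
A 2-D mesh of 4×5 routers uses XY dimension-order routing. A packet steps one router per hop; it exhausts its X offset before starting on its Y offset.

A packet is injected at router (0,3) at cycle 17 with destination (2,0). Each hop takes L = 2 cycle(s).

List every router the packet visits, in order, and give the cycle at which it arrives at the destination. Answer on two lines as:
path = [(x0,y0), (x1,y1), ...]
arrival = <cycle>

hop 0: (0,3) @ cyc 17
hop 1: (1,3) @ cyc 19  [E]
hop 2: (2,3) @ cyc 21  [E]
hop 3: (2,2) @ cyc 23  [S]
hop 4: (2,1) @ cyc 25  [S]
hop 5: (2,0) @ cyc 27  [S]

path = [(0,3), (1,3), (2,3), (2,2), (2,1), (2,0)]
arrival = 27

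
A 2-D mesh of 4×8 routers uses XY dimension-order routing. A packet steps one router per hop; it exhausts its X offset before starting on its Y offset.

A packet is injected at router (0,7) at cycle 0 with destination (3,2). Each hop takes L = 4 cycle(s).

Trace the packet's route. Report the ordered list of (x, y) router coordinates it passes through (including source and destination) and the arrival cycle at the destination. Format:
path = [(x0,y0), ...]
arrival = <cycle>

path = [(0,7), (1,7), (2,7), (3,7), (3,6), (3,5), (3,4), (3,3), (3,2)]
arrival = 32

hop 0: (0,7) @ cyc 0
hop 1: (1,7) @ cyc 4  [E]
hop 2: (2,7) @ cyc 8  [E]
hop 3: (3,7) @ cyc 12  [E]
hop 4: (3,6) @ cyc 16  [S]
hop 5: (3,5) @ cyc 20  [S]
hop 6: (3,4) @ cyc 24  [S]
hop 7: (3,3) @ cyc 28  [S]
hop 8: (3,2) @ cyc 32  [S]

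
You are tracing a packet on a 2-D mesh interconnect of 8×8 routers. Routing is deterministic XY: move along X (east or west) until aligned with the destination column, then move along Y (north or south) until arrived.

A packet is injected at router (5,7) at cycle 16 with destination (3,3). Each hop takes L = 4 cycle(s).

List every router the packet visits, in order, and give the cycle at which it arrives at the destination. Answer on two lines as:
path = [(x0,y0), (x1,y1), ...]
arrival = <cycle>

path = [(5,7), (4,7), (3,7), (3,6), (3,5), (3,4), (3,3)]
arrival = 40

src (5,7)  cyc=16
W→(4,7)  cyc=20
W→(3,7)  cyc=24
S→(3,6)  cyc=28
S→(3,5)  cyc=32
S→(3,4)  cyc=36
S→(3,3)  cyc=40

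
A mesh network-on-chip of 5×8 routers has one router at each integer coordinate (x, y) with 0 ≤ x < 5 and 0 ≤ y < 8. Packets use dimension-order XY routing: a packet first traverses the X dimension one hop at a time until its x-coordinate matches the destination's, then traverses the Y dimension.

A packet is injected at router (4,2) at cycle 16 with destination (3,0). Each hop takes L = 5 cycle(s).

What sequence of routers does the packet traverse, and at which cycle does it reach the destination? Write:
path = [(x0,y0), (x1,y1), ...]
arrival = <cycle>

path = [(4,2), (3,2), (3,1), (3,0)]
arrival = 31

hop 0: (4,2) @ cyc 16
hop 1: (3,2) @ cyc 21  [W]
hop 2: (3,1) @ cyc 26  [S]
hop 3: (3,0) @ cyc 31  [S]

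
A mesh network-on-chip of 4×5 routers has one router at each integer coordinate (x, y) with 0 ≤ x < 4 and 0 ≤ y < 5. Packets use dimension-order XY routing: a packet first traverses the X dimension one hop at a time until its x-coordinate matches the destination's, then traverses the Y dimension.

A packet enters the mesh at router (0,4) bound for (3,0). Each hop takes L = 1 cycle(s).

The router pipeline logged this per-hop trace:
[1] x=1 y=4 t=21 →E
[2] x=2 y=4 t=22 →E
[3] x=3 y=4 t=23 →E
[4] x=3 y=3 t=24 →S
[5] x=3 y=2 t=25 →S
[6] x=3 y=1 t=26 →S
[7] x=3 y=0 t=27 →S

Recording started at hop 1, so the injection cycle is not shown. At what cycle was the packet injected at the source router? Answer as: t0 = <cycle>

Hop 1 reached at cycle 21; hop k is at t0 + k·L.
Subtract one hop: t0 = 21 − 1 = 20.

t0 = 20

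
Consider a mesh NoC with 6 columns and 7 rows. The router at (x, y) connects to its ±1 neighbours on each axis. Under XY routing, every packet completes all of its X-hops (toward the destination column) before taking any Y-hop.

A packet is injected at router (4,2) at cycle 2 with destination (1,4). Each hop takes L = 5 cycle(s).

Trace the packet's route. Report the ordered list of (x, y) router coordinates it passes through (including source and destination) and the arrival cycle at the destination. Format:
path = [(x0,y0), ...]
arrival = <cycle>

  0. router=(4,2) cycle=2 (inject)
  1. router=(3,2) cycle=7 dir=W
  2. router=(2,2) cycle=12 dir=W
  3. router=(1,2) cycle=17 dir=W
  4. router=(1,3) cycle=22 dir=N
  5. router=(1,4) cycle=27 dir=N

path = [(4,2), (3,2), (2,2), (1,2), (1,3), (1,4)]
arrival = 27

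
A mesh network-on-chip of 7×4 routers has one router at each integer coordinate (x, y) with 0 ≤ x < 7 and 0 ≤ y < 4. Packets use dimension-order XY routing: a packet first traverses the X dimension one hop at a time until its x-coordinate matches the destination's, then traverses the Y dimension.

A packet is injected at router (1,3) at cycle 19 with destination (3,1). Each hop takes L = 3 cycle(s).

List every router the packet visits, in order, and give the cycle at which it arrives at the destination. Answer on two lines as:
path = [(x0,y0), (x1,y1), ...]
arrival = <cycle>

t=19: at (1,3)
t=22: at (2,3) after E
t=25: at (3,3) after E
t=28: at (3,2) after S
t=31: at (3,1) after S

path = [(1,3), (2,3), (3,3), (3,2), (3,1)]
arrival = 31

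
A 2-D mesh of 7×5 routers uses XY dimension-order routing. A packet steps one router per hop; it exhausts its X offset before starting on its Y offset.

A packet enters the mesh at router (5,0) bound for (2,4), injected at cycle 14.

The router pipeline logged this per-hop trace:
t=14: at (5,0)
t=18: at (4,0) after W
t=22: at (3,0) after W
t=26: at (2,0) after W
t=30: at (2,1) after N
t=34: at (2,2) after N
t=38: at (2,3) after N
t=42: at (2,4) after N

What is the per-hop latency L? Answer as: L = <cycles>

cyc[1] − cyc[0] = 18 − 14 = 4.
That increment is L by definition: L = 4.

L = 4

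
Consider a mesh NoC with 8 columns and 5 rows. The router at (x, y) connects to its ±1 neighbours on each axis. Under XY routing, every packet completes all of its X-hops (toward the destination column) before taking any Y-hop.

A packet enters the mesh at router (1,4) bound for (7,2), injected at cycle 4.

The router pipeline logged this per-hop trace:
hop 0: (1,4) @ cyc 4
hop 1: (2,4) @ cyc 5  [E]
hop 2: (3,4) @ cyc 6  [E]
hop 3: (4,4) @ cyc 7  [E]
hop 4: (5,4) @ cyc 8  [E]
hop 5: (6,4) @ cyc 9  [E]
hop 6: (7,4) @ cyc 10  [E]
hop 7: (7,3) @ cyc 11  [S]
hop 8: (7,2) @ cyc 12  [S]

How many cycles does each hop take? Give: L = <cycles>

cyc[1] − cyc[0] = 5 − 4 = 1.
Per-hop latency L = Δcyc = 1.

L = 1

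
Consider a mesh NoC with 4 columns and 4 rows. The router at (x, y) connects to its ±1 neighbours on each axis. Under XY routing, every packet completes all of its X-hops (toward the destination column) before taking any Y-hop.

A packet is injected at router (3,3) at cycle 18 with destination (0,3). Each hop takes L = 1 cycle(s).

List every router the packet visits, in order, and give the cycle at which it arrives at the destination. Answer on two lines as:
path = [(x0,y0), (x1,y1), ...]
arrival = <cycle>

path = [(3,3), (2,3), (1,3), (0,3)]
arrival = 21

[0] x=3 y=3 t=18
[1] x=2 y=3 t=19 →W
[2] x=1 y=3 t=20 →W
[3] x=0 y=3 t=21 →W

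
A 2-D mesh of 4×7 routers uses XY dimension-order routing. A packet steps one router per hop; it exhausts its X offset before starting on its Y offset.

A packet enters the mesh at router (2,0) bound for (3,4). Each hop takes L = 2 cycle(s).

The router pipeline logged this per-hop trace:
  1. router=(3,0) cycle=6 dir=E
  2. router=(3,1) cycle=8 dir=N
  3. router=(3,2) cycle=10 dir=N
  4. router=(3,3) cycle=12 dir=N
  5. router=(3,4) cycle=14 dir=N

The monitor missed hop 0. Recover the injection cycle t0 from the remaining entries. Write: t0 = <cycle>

Hop 1 reached at cycle 6; hop k is at t0 + k·L.
t0 = cyc[1] − L = 6 − 2 = 4.

t0 = 4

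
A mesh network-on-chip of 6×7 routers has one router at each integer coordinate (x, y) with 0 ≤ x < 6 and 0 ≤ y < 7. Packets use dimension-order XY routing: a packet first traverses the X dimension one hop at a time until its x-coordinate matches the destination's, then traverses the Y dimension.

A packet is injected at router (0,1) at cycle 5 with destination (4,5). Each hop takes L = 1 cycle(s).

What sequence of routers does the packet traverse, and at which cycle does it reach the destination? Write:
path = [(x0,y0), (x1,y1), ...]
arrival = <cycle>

#0 — 0,1 | c5
#1 — 1,1 | c6 | E
#2 — 2,1 | c7 | E
#3 — 3,1 | c8 | E
#4 — 4,1 | c9 | E
#5 — 4,2 | c10 | N
#6 — 4,3 | c11 | N
#7 — 4,4 | c12 | N
#8 — 4,5 | c13 | N

path = [(0,1), (1,1), (2,1), (3,1), (4,1), (4,2), (4,3), (4,4), (4,5)]
arrival = 13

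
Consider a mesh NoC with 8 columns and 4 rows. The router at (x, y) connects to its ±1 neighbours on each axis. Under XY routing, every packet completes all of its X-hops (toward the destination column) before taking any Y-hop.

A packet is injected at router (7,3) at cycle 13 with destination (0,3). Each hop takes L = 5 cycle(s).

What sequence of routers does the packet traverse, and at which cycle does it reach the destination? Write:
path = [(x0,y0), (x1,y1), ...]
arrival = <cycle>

[0] x=7 y=3 t=13
[1] x=6 y=3 t=18 →W
[2] x=5 y=3 t=23 →W
[3] x=4 y=3 t=28 →W
[4] x=3 y=3 t=33 →W
[5] x=2 y=3 t=38 →W
[6] x=1 y=3 t=43 →W
[7] x=0 y=3 t=48 →W

path = [(7,3), (6,3), (5,3), (4,3), (3,3), (2,3), (1,3), (0,3)]
arrival = 48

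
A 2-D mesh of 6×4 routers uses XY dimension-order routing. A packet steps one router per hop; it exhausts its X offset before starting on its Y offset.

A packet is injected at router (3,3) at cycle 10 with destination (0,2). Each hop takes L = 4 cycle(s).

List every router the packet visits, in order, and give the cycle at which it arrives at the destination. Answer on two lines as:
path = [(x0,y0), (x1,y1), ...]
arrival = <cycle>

path = [(3,3), (2,3), (1,3), (0,3), (0,2)]
arrival = 26

#0 — 3,3 | c10
#1 — 2,3 | c14 | W
#2 — 1,3 | c18 | W
#3 — 0,3 | c22 | W
#4 — 0,2 | c26 | S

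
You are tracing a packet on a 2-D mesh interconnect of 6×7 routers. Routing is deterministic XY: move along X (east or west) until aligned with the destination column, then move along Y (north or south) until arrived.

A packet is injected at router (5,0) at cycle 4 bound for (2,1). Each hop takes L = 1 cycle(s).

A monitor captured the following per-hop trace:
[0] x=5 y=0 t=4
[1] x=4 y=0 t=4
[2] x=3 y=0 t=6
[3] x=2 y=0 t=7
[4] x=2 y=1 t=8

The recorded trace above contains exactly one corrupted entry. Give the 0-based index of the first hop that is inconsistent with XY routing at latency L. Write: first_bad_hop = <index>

hop 1: step (-1,+0), +0 cyc — BAD: Δcyc=0≠L

first_bad_hop = 1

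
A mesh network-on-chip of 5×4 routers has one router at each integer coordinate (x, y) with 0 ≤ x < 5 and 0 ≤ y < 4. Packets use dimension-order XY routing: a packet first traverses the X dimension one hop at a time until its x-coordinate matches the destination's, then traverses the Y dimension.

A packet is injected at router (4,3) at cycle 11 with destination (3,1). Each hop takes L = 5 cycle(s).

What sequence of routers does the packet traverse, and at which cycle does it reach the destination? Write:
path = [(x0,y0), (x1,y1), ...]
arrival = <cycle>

path = [(4,3), (3,3), (3,2), (3,1)]
arrival = 26

#0 — 4,3 | c11
#1 — 3,3 | c16 | W
#2 — 3,2 | c21 | S
#3 — 3,1 | c26 | S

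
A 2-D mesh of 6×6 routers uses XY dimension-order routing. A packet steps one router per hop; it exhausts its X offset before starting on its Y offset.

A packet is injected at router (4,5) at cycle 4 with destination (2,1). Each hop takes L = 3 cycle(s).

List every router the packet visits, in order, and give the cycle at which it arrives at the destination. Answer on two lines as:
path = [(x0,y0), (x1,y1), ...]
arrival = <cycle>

t=4: at (4,5)
t=7: at (3,5) after W
t=10: at (2,5) after W
t=13: at (2,4) after S
t=16: at (2,3) after S
t=19: at (2,2) after S
t=22: at (2,1) after S

path = [(4,5), (3,5), (2,5), (2,4), (2,3), (2,2), (2,1)]
arrival = 22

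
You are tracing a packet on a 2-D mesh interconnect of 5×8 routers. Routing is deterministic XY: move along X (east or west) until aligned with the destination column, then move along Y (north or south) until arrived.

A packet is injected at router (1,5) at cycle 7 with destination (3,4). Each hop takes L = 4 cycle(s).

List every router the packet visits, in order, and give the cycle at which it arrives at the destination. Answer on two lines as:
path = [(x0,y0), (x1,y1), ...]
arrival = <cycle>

path = [(1,5), (2,5), (3,5), (3,4)]
arrival = 19

t=7: at (1,5)
t=11: at (2,5) after E
t=15: at (3,5) after E
t=19: at (3,4) after S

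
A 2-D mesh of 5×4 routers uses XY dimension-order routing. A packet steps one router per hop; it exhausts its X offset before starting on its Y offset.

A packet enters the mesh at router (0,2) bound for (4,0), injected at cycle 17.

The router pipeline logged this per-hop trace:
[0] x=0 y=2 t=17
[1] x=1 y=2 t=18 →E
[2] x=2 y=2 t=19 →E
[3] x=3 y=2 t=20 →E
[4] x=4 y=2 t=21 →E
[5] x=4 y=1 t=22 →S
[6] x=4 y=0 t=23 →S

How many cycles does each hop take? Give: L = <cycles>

Between hops 0 and 1 the cycle counter advances 18 − 17 = 1.
Per-hop latency L = Δcyc = 1.

L = 1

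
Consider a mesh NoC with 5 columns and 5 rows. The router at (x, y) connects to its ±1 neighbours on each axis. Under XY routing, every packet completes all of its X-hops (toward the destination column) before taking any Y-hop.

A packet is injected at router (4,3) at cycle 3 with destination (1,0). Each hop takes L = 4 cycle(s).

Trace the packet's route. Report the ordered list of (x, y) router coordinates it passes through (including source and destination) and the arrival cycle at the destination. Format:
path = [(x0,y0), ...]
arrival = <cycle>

path = [(4,3), (3,3), (2,3), (1,3), (1,2), (1,1), (1,0)]
arrival = 27

#0 — 4,3 | c3
#1 — 3,3 | c7 | W
#2 — 2,3 | c11 | W
#3 — 1,3 | c15 | W
#4 — 1,2 | c19 | S
#5 — 1,1 | c23 | S
#6 — 1,0 | c27 | S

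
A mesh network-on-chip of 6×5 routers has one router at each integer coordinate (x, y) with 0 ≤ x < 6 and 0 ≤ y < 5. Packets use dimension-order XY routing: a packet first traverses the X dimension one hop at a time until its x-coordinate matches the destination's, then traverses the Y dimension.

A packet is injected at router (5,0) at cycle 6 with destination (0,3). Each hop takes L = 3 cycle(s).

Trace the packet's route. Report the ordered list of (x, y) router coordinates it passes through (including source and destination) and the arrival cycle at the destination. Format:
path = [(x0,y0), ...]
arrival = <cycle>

[0] x=5 y=0 t=6
[1] x=4 y=0 t=9 →W
[2] x=3 y=0 t=12 →W
[3] x=2 y=0 t=15 →W
[4] x=1 y=0 t=18 →W
[5] x=0 y=0 t=21 →W
[6] x=0 y=1 t=24 →N
[7] x=0 y=2 t=27 →N
[8] x=0 y=3 t=30 →N

path = [(5,0), (4,0), (3,0), (2,0), (1,0), (0,0), (0,1), (0,2), (0,3)]
arrival = 30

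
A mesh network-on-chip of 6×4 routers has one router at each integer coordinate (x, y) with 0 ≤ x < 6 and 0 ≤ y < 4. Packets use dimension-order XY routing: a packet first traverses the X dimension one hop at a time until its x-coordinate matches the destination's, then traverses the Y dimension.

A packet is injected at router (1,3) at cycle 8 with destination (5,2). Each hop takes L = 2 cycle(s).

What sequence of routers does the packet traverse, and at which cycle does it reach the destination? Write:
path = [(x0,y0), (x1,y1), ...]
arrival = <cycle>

[0] x=1 y=3 t=8
[1] x=2 y=3 t=10 →E
[2] x=3 y=3 t=12 →E
[3] x=4 y=3 t=14 →E
[4] x=5 y=3 t=16 →E
[5] x=5 y=2 t=18 →S

path = [(1,3), (2,3), (3,3), (4,3), (5,3), (5,2)]
arrival = 18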